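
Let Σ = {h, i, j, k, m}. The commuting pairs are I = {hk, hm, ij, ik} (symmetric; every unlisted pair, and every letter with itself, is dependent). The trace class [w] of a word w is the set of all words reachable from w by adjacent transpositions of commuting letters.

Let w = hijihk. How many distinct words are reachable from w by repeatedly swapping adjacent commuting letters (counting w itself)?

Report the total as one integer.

piece 0:h — minimal
piece 1:i rests on {0:h}
piece 2:j rests on {0:h}
piece 3:i rests on {1:i}
piece 4:h rests on {2:j, 3:i}
piece 5:k rests on {2:j}
minimal pieces: {0:h}
ways to finish when only these pieces remain (= sum over removing one remaining piece with nothing left below it):
  1 left: {4}→1  {5}→1
  2 left: {3,4}→1  {4,5}→2
  3 left: {1,3,4}→1  {2,4,5}→2  {3,4,5}→3
  4 left: {1,3,4,5}→4  {2,3,4,5}→5
  placing 0:h first → 9 extensions

9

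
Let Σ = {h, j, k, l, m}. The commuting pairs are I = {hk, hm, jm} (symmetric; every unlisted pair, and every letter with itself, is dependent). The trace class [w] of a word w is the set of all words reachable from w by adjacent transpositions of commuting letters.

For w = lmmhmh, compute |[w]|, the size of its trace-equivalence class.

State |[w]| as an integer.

10

0(l) covers ∅
1(m) covers 0:l
2(m) covers 1:m
3(h) covers 0:l
4(m) covers 2:m
5(h) covers 3:h
floor of heap: 0:l
completions by unplaced set U, small U first (add the entries for U minus each lowest piece of U):
  |U|=1: {4}:1  {5}:1
  |U|=2: {2,4}:1  {3,5}:1  {4,5}:2
  |U|=3: {1,2,4}:1  {2,4,5}:3  {3,4,5}:3
  |U|=4: {1,2,4,5}:4  {2,3,4,5}:6
  start at 0(l): 10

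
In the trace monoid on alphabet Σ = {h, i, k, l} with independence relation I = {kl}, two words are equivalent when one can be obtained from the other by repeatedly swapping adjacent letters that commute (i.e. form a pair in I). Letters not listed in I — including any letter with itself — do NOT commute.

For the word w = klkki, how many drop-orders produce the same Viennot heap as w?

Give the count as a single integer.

piece 0:k — minimal
piece 1:l — minimal
piece 2:k rests on {0:k}
piece 3:k rests on {2:k}
piece 4:i rests on {1:l, 3:k}
minimal pieces: {0:k, 1:l}
ways to finish when only these pieces remain (= sum over removing one remaining piece with nothing left below it):
  1 left: {4}→1
  2 left: {1,4}→1  {3,4}→1
  3 left: {1,3,4}→2  {2,3,4}→1
  placing 0:k first → 3 extensions
  placing 1:l first → 1 extensions
total linear extensions = 4

4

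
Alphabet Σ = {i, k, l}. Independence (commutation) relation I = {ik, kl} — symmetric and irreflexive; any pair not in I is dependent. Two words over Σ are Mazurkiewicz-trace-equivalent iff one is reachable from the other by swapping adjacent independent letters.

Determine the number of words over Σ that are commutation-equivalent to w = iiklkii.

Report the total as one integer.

21

piece 0:i — minimal
piece 1:i rests on {0:i}
piece 2:k — minimal
piece 3:l rests on {1:i}
piece 4:k rests on {2:k}
piece 5:i rests on {3:l}
piece 6:i rests on {5:i}
minimal pieces: {0:i, 2:k}
ways to finish when only these pieces remain (= sum over removing one remaining piece with nothing left below it):
  1 left: {4}→1  {6}→1
  2 left: {2,4}→1  {4,6}→2  {5,6}→1
  3 left: {2,4,6}→3  {3,5,6}→1  {4,5,6}→3
  4 left: {1,3,5,6}→1  {2,4,5,6}→6  {3,4,5,6}→4
  5 left: {0,1,3,5,6}→1  {1,3,4,5,6}→5  {2,3,4,5,6}→10
  placing 0:i first → 15 extensions
  placing 2:k first → 6 extensions
total linear extensions = 21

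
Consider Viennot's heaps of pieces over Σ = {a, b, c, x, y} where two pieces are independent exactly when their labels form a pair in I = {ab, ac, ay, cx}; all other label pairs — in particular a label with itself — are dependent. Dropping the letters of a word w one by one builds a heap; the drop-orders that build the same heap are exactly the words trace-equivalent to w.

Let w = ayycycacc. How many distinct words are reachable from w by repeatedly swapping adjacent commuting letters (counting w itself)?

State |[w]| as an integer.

#0=a has no predecessor
#1=y has no predecessor
#2=y depends on [1:y]
#3=c depends on [2:y]
#4=y depends on [3:c]
#5=c depends on [4:y]
#6=a depends on [0:a]
#7=c depends on [5:c]
#8=c depends on [7:c]
sources: [0:a, 1:y]
N(rest) = Σ N(rest − s) over sources s of rest; N(one piece) = 1:
  size 1 → [6]=1  [8]=1
  size 2 → [0,6]=1  [6,8]=2  [7,8]=1
  size 3 → [0,6,8]=3  [5,7,8]=1  [6,7,8]=3
  size 4 → [0,6,7,8]=6  [4,5,7,8]=1  [5,6,7,8]=4
  size 5 → [0,5,6,7,8]=10  [3,4,5,7,8]=1  [4,5,6,7,8]=5
  size 6 → [0,4,5,6,7,8]=15  [2,3,4,5,7,8]=1  [3,4,5,6,7,8]=6
  size 7 → [0,3,4,5,6,7,8]=21  [1,2,3,4,5,7,8]=1  [2,3,4,5,6,7,8]=7
  first=0(a) contributes 8
  first=1(y) contributes 28
|[w]| = 36

36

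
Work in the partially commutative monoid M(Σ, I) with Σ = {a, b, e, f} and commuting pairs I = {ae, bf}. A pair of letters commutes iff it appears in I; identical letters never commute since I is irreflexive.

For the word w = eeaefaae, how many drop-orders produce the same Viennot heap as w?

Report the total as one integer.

0(e) covers ∅
1(e) covers 0:e
2(a) covers ∅
3(e) covers 1:e
4(f) covers 2:a, 3:e
5(a) covers 4:f
6(a) covers 5:a
7(e) covers 4:f
floor of heap: 0:e, 2:a
completions by unplaced set U, small U first (add the entries for U minus each lowest piece of U):
  |U|=1: {6}:1  {7}:1
  |U|=2: {5,6}:1  {6,7}:2
  |U|=3: {5,6,7}:3
  |U|=4: {4,5,6,7}:3
  |U|=5: {2,4,5,6,7}:3  {3,4,5,6,7}:3
  |U|=6: {1,3,4,5,6,7}:3  {2,3,4,5,6,7}:6
  start at 0(e): 9
  start at 2(a): 3
sum over floor = 12

12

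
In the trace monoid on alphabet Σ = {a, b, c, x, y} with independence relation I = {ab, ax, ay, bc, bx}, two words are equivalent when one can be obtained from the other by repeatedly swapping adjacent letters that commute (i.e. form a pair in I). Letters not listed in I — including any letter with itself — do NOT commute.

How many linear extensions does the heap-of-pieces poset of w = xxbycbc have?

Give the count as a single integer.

0(x) covers ∅
1(x) covers 0:x
2(b) covers ∅
3(y) covers 1:x, 2:b
4(c) covers 3:y
5(b) covers 3:y
6(c) covers 4:c
floor of heap: 0:x, 2:b
completions by unplaced set U, small U first (add the entries for U minus each lowest piece of U):
  |U|=1: {5}:1  {6}:1
  |U|=2: {4,6}:1  {5,6}:2
  |U|=3: {4,5,6}:3
  |U|=4: {3,4,5,6}:3
  |U|=5: {1,3,4,5,6}:3  {2,3,4,5,6}:3
  start at 0(x): 6
  start at 2(b): 3
sum over floor = 9

9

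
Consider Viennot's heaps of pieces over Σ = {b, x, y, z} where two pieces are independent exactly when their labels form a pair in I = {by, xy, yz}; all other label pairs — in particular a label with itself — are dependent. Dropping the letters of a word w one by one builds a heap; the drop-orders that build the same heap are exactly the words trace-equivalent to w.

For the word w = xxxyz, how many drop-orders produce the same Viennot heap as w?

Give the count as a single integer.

#0=x has no predecessor
#1=x depends on [0:x]
#2=x depends on [1:x]
#3=y has no predecessor
#4=z depends on [2:x]
sources: [0:x, 3:y]
N(rest) = Σ N(rest − s) over sources s of rest; N(one piece) = 1:
  size 1 → [3]=1  [4]=1
  size 2 → [2,4]=1  [3,4]=2
  size 3 → [1,2,4]=1  [2,3,4]=3
  first=0(x) contributes 4
  first=3(y) contributes 1
|[w]| = 5

5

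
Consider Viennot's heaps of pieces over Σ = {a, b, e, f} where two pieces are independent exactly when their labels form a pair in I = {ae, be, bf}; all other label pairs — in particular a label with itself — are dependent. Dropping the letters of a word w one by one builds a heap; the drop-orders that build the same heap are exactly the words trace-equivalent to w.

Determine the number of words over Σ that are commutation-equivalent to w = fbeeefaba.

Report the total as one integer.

drop 0:f onto floor
drop 1:b onto floor
drop 2:e onto {0:f}
drop 3:e onto {2:e}
drop 4:e onto {3:e}
drop 5:f onto {4:e}
drop 6:a onto {1:b, 5:f}
drop 7:b onto {6:a}
drop 8:a onto {7:b}
ground layer = {0:f, 1:b}
drop-orders for the pieces not yet dropped (sum over which currently-grounded one goes next):
  1 to go: {8} 1
  2 to go: {7,8} 1
  3 to go: {6,7,8} 1
  4 to go: {1,6,7,8} 1  {5,6,7,8} 1
  5 to go: {1,5,6,7,8} 2  {4,5,6,7,8} 1
  6 to go: {1,4,5,6,7,8} 3  {3,4,5,6,7,8} 1
  7 to go: {1,3,4,5,6,7,8} 4  {2,3,4,5,6,7,8} 1
  if 0:f drops first: 5 orders
  if 1:b drops first: 1 orders
heap linearizations: 6

6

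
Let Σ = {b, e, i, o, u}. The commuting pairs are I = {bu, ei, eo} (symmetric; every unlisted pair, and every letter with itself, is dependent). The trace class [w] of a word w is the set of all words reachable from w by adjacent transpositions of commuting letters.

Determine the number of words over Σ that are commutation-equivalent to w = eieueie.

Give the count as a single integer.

0(e) covers ∅
1(i) covers ∅
2(e) covers 0:e
3(u) covers 1:i, 2:e
4(e) covers 3:u
5(i) covers 3:u
6(e) covers 4:e
floor of heap: 0:e, 1:i
completions by unplaced set U, small U first (add the entries for U minus each lowest piece of U):
  |U|=1: {5}:1  {6}:1
  |U|=2: {4,6}:1  {5,6}:2
  |U|=3: {4,5,6}:3
  |U|=4: {3,4,5,6}:3
  |U|=5: {1,3,4,5,6}:3  {2,3,4,5,6}:3
  start at 0(e): 6
  start at 1(i): 3
sum over floor = 9

9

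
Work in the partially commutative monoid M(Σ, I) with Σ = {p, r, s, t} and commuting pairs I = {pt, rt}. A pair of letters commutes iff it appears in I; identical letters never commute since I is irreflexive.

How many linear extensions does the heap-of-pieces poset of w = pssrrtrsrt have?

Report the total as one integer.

8

#0=p has no predecessor
#1=s depends on [0:p]
#2=s depends on [1:s]
#3=r depends on [2:s]
#4=r depends on [3:r]
#5=t depends on [2:s]
#6=r depends on [4:r]
#7=s depends on [5:t, 6:r]
#8=r depends on [7:s]
#9=t depends on [7:s]
sources: [0:p]
N(rest) = Σ N(rest − s) over sources s of rest; N(one piece) = 1:
  size 1 → [8]=1  [9]=1
  size 2 → [8,9]=2
  size 3 → [7,8,9]=2
  size 4 → [5,7,8,9]=2  [6,7,8,9]=2
  size 5 → [4,6,7,8,9]=2  [5,6,7,8,9]=4
  size 6 → [3,4,6,7,8,9]=2  [4,5,6,7,8,9]=6
  size 7 → [3,4,5,6,7,8,9]=8
  size 8 → [2,3,4,5,6,7,8,9]=8
  first=0(p) contributes 8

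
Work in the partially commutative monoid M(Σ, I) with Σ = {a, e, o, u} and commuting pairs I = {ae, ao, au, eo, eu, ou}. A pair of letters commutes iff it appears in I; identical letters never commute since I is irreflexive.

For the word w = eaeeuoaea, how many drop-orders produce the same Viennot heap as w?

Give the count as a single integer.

drop 0:e onto floor
drop 1:a onto floor
drop 2:e onto {0:e}
drop 3:e onto {2:e}
drop 4:u onto floor
drop 5:o onto floor
drop 6:a onto {1:a}
drop 7:e onto {3:e}
drop 8:a onto {6:a}
ground layer = {0:e, 1:a, 4:u, 5:o}
drop-orders for the pieces not yet dropped (sum over which currently-grounded one goes next):
  1 to go: {4} 1  {5} 1  {7} 1  {8} 1
  2 to go: {3,7} 1  {4,5} 2  {4,7} 2  {4,8} 2  {5,7} 2  {5,8} 2  {6,8} 1  {7,8} 2
  3 to go: {1,6,8} 1  {2,3,7} 1  {3,4,7} 3  {3,5,7} 3  {3,7,8} 3  {4,5,7} 6  {4,5,8} 6  {4,6,8} 3  {4,7,8} 6  {5,6,8} 3  {5,7,8} 6  {6,7,8} 3
  4 to go: {0,2,3,7} 1  {1,4,6,8} 4  {1,5,6,8} 4  {1,6,7,8} 4  {2,3,4,7} 4  {2,3,5,7} 4  {2,3,7,8} 4  {3,4,5,7} 12  {3,4,7,8} 12  {3,5,7,8} 12  {3,6,7,8} 6  {4,5,6,8} 12  {4,5,7,8} 24  {4,6,7,8} 12  {5,6,7,8} 12
  5 to go: {0,2,3,4,7} 5  {0,2,3,5,7} 5  {0,2,3,7,8} 5  {1,3,6,7,8} 10  {1,4,5,6,8} 20  {1,4,6,7,8} 20  {1,5,6,7,8} 20  {2,3,4,5,7} 20  {2,3,4,7,8} 20  {2,3,5,7,8} 20  {2,3,6,7,8} 10  {3,4,5,7,8} 60  {3,4,6,7,8} 30  {3,5,6,7,8} 30  {4,5,6,7,8} 60
  6 to go: {0,2,3,4,5,7} 30  {0,2,3,4,7,8} 30  {0,2,3,5,7,8} 30  {0,2,3,6,7,8} 15  {1,2,3,6,7,8} 20  {1,3,4,6,7,8} 60  {1,3,5,6,7,8} 60  {1,4,5,6,7,8} 120  {2,3,4,5,7,8} 120  {2,3,4,6,7,8} 60  {2,3,5,6,7,8} 60  {3,4,5,6,7,8} 180
  7 to go: {0,1,2,3,6,7,8} 35  {0,2,3,4,5,7,8} 210  {0,2,3,4,6,7,8} 105  {0,2,3,5,6,7,8} 105  {1,2,3,4,6,7,8} 140  {1,2,3,5,6,7,8} 140  {1,3,4,5,6,7,8} 420  {2,3,4,5,6,7,8} 420
  if 0:e drops first: 1120 orders
  if 1:a drops first: 840 orders
  if 4:u drops first: 280 orders
  if 5:o drops first: 280 orders
heap linearizations: 2520

2520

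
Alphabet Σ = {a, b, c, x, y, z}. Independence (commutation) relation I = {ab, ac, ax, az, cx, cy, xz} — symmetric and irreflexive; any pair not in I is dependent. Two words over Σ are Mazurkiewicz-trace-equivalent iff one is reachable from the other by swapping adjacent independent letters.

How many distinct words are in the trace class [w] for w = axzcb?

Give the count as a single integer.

15

piece 0:a — minimal
piece 1:x — minimal
piece 2:z — minimal
piece 3:c rests on {2:z}
piece 4:b rests on {1:x, 3:c}
minimal pieces: {0:a, 1:x, 2:z}
ways to finish when only these pieces remain (= sum over removing one remaining piece with nothing left below it):
  1 left: {0}→1  {4}→1
  2 left: {0,4}→2  {1,4}→1  {3,4}→1
  3 left: {0,1,4}→3  {0,3,4}→3  {1,3,4}→2  {2,3,4}→1
  placing 0:a first → 3 extensions
  placing 1:x first → 4 extensions
  placing 2:z first → 8 extensions
total linear extensions = 15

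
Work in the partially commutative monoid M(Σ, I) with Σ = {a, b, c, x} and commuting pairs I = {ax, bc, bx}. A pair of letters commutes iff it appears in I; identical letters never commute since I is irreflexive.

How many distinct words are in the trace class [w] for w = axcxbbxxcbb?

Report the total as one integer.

336

0(a) covers ∅
1(x) covers ∅
2(c) covers 0:a, 1:x
3(x) covers 2:c
4(b) covers 0:a
5(b) covers 4:b
6(x) covers 3:x
7(x) covers 6:x
8(c) covers 7:x
9(b) covers 5:b
10(b) covers 9:b
floor of heap: 0:a, 1:x
completions by unplaced set U, small U first (add the entries for U minus each lowest piece of U):
  |U|=1: {8}:1  {10}:1
  |U|=2: {7,8}:1  {8,10}:2  {9,10}:1
  |U|=3: {5,9,10}:1  {6,7,8}:1  {7,8,10}:3  {8,9,10}:3
  |U|=4: {3,6,7,8}:1  {4,5,9,10}:1  {5,8,9,10}:4  {6,7,8,10}:4  {7,8,9,10}:6
  |U|=5: {2,3,6,7,8}:1  {3,6,7,8,10}:5  {4,5,8,9,10}:5  {5,7,8,9,10}:10  {6,7,8,9,10}:10
  |U|=6: {1,2,3,6,7,8}:1  {2,3,6,7,8,10}:6  {3,6,7,8,9,10}:15  {4,5,7,8,9,10}:15  {5,6,7,8,9,10}:20
  |U|=7: {1,2,3,6,7,8,10}:7  {2,3,6,7,8,9,10}:21  {3,5,6,7,8,9,10}:35  {4,5,6,7,8,9,10}:35
  |U|=8: {1,2,3,6,7,8,9,10}:28  {2,3,5,6,7,8,9,10}:56  {3,4,5,6,7,8,9,10}:70
  |U|=9: {1,2,3,5,6,7,8,9,10}:84  {2,3,4,5,6,7,8,9,10}:126
  start at 0(a): 210
  start at 1(x): 126
sum over floor = 336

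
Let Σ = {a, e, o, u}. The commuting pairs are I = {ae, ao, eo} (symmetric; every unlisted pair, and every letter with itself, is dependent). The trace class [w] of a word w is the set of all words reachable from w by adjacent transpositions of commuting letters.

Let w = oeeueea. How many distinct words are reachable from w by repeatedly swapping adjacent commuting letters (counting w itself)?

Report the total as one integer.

#0=o has no predecessor
#1=e has no predecessor
#2=e depends on [1:e]
#3=u depends on [0:o, 2:e]
#4=e depends on [3:u]
#5=e depends on [4:e]
#6=a depends on [3:u]
sources: [0:o, 1:e]
N(rest) = Σ N(rest − s) over sources s of rest; N(one piece) = 1:
  size 1 → [5]=1  [6]=1
  size 2 → [4,5]=1  [5,6]=2
  size 3 → [4,5,6]=3
  size 4 → [3,4,5,6]=3
  size 5 → [0,3,4,5,6]=3  [2,3,4,5,6]=3
  first=0(o) contributes 3
  first=1(e) contributes 6
|[w]| = 9

9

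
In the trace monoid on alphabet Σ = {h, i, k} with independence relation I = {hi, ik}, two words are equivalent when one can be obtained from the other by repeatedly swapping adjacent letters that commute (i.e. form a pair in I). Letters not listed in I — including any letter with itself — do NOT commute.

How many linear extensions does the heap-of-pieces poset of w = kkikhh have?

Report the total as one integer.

drop 0:k onto floor
drop 1:k onto {0:k}
drop 2:i onto floor
drop 3:k onto {1:k}
drop 4:h onto {3:k}
drop 5:h onto {4:h}
ground layer = {0:k, 2:i}
drop-orders for the pieces not yet dropped (sum over which currently-grounded one goes next):
  1 to go: {2} 1  {5} 1
  2 to go: {2,5} 2  {4,5} 1
  3 to go: {2,4,5} 3  {3,4,5} 1
  4 to go: {1,3,4,5} 1  {2,3,4,5} 4
  if 0:k drops first: 5 orders
  if 2:i drops first: 1 orders
heap linearizations: 6

6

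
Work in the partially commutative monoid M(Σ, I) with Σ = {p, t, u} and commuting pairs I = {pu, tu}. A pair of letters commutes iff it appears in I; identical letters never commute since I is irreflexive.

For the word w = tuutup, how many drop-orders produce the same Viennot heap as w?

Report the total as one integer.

#0=t has no predecessor
#1=u has no predecessor
#2=u depends on [1:u]
#3=t depends on [0:t]
#4=u depends on [2:u]
#5=p depends on [3:t]
sources: [0:t, 1:u]
N(rest) = Σ N(rest − s) over sources s of rest; N(one piece) = 1:
  size 1 → [4]=1  [5]=1
  size 2 → [2,4]=1  [3,5]=1  [4,5]=2
  size 3 → [0,3,5]=1  [1,2,4]=1  [2,4,5]=3  [3,4,5]=3
  size 4 → [0,3,4,5]=4  [1,2,4,5]=4  [2,3,4,5]=6
  first=0(t) contributes 10
  first=1(u) contributes 10
|[w]| = 20

20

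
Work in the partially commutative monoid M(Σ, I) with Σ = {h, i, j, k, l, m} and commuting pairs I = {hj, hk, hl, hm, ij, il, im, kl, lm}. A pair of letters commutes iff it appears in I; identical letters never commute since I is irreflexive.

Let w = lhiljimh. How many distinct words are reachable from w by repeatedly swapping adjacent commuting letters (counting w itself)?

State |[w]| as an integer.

70

#0=l has no predecessor
#1=h has no predecessor
#2=i depends on [1:h]
#3=l depends on [0:l]
#4=j depends on [3:l]
#5=i depends on [2:i]
#6=m depends on [4:j]
#7=h depends on [5:i]
sources: [0:l, 1:h]
N(rest) = Σ N(rest − s) over sources s of rest; N(one piece) = 1:
  size 1 → [6]=1  [7]=1
  size 2 → [4,6]=1  [5,7]=1  [6,7]=2
  size 3 → [2,5,7]=1  [3,4,6]=1  [4,6,7]=3  [5,6,7]=3
  size 4 → [0,3,4,6]=1  [1,2,5,7]=1  [2,5,6,7]=4  [3,4,6,7]=4  [4,5,6,7]=6
  size 5 → [0,3,4,6,7]=5  [1,2,5,6,7]=5  [2,4,5,6,7]=10  [3,4,5,6,7]=10
  size 6 → [0,3,4,5,6,7]=15  [1,2,4,5,6,7]=15  [2,3,4,5,6,7]=20
  first=0(l) contributes 35
  first=1(h) contributes 35
|[w]| = 70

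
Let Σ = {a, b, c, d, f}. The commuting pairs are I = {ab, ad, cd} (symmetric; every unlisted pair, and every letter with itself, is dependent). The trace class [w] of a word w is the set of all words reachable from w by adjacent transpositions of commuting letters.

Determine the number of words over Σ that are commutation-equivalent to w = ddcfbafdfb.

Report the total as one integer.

6

drop 0:d onto floor
drop 1:d onto {0:d}
drop 2:c onto floor
drop 3:f onto {1:d, 2:c}
drop 4:b onto {3:f}
drop 5:a onto {3:f}
drop 6:f onto {4:b, 5:a}
drop 7:d onto {6:f}
drop 8:f onto {7:d}
drop 9:b onto {8:f}
ground layer = {0:d, 2:c}
drop-orders for the pieces not yet dropped (sum over which currently-grounded one goes next):
  1 to go: {9} 1
  2 to go: {8,9} 1
  3 to go: {7,8,9} 1
  4 to go: {6,7,8,9} 1
  5 to go: {4,6,7,8,9} 1  {5,6,7,8,9} 1
  6 to go: {4,5,6,7,8,9} 2
  7 to go: {3,4,5,6,7,8,9} 2
  8 to go: {1,3,4,5,6,7,8,9} 2  {2,3,4,5,6,7,8,9} 2
  if 0:d drops first: 4 orders
  if 2:c drops first: 2 orders
heap linearizations: 6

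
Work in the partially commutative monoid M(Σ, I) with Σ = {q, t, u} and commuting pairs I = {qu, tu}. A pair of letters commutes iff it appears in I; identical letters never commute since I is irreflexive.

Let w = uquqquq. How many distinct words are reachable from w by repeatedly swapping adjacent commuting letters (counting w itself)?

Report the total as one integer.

35

piece 0:u — minimal
piece 1:q — minimal
piece 2:u rests on {0:u}
piece 3:q rests on {1:q}
piece 4:q rests on {3:q}
piece 5:u rests on {2:u}
piece 6:q rests on {4:q}
minimal pieces: {0:u, 1:q}
ways to finish when only these pieces remain (= sum over removing one remaining piece with nothing left below it):
  1 left: {5}→1  {6}→1
  2 left: {2,5}→1  {4,6}→1  {5,6}→2
  3 left: {0,2,5}→1  {2,5,6}→3  {3,4,6}→1  {4,5,6}→3
  4 left: {0,2,5,6}→4  {1,3,4,6}→1  {2,4,5,6}→6  {3,4,5,6}→4
  5 left: {0,2,4,5,6}→10  {1,3,4,5,6}→5  {2,3,4,5,6}→10
  placing 0:u first → 15 extensions
  placing 1:q first → 20 extensions
total linear extensions = 35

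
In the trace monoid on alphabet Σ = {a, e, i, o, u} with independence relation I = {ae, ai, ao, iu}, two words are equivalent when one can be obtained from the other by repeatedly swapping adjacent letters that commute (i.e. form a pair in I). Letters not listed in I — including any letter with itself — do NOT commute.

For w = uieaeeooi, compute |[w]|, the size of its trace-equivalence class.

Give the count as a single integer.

15

piece 0:u — minimal
piece 1:i — minimal
piece 2:e rests on {0:u, 1:i}
piece 3:a rests on {0:u}
piece 4:e rests on {2:e}
piece 5:e rests on {4:e}
piece 6:o rests on {5:e}
piece 7:o rests on {6:o}
piece 8:i rests on {7:o}
minimal pieces: {0:u, 1:i}
ways to finish when only these pieces remain (= sum over removing one remaining piece with nothing left below it):
  1 left: {3}→1  {8}→1
  2 left: {3,8}→2  {7,8}→1
  3 left: {3,7,8}→3  {6,7,8}→1
  4 left: {3,6,7,8}→4  {5,6,7,8}→1
  5 left: {3,5,6,7,8}→5  {4,5,6,7,8}→1
  6 left: {2,4,5,6,7,8}→1  {3,4,5,6,7,8}→6
  7 left: {1,2,4,5,6,7,8}→1  {2,3,4,5,6,7,8}→7
  placing 0:u first → 8 extensions
  placing 1:i first → 7 extensions
total linear extensions = 15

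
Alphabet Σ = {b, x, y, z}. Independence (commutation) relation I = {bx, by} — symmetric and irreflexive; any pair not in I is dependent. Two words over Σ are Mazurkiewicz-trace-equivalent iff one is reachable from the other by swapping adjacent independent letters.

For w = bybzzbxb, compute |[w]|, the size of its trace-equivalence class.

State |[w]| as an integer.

piece 0:b — minimal
piece 1:y — minimal
piece 2:b rests on {0:b}
piece 3:z rests on {1:y, 2:b}
piece 4:z rests on {3:z}
piece 5:b rests on {4:z}
piece 6:x rests on {4:z}
piece 7:b rests on {5:b}
minimal pieces: {0:b, 1:y}
ways to finish when only these pieces remain (= sum over removing one remaining piece with nothing left below it):
  1 left: {6}→1  {7}→1
  2 left: {5,7}→1  {6,7}→2
  3 left: {5,6,7}→3
  4 left: {4,5,6,7}→3
  5 left: {3,4,5,6,7}→3
  6 left: {1,3,4,5,6,7}→3  {2,3,4,5,6,7}→3
  placing 0:b first → 6 extensions
  placing 1:y first → 3 extensions
total linear extensions = 9

9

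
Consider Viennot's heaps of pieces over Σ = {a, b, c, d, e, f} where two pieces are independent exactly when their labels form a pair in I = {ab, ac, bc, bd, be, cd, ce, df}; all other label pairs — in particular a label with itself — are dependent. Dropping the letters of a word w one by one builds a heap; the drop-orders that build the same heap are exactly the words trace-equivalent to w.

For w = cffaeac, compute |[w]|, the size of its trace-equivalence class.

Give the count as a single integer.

4

0(c) covers ∅
1(f) covers 0:c
2(f) covers 1:f
3(a) covers 2:f
4(e) covers 3:a
5(a) covers 4:e
6(c) covers 2:f
floor of heap: 0:c
completions by unplaced set U, small U first (add the entries for U minus each lowest piece of U):
  |U|=1: {5}:1  {6}:1
  |U|=2: {4,5}:1  {5,6}:2
  |U|=3: {3,4,5}:1  {4,5,6}:3
  |U|=4: {3,4,5,6}:4
  |U|=5: {2,3,4,5,6}:4
  start at 0(c): 4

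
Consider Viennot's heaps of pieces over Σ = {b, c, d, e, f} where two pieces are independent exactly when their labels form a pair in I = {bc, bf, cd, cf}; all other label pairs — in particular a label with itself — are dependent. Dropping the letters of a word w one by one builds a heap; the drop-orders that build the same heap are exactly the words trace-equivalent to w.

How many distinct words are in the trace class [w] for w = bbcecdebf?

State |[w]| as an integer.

12

drop 0:b onto floor
drop 1:b onto {0:b}
drop 2:c onto floor
drop 3:e onto {1:b, 2:c}
drop 4:c onto {3:e}
drop 5:d onto {3:e}
drop 6:e onto {4:c, 5:d}
drop 7:b onto {6:e}
drop 8:f onto {6:e}
ground layer = {0:b, 2:c}
drop-orders for the pieces not yet dropped (sum over which currently-grounded one goes next):
  1 to go: {7} 1  {8} 1
  2 to go: {7,8} 2
  3 to go: {6,7,8} 2
  4 to go: {4,6,7,8} 2  {5,6,7,8} 2
  5 to go: {4,5,6,7,8} 4
  6 to go: {3,4,5,6,7,8} 4
  7 to go: {1,3,4,5,6,7,8} 4  {2,3,4,5,6,7,8} 4
  if 0:b drops first: 8 orders
  if 2:c drops first: 4 orders
heap linearizations: 12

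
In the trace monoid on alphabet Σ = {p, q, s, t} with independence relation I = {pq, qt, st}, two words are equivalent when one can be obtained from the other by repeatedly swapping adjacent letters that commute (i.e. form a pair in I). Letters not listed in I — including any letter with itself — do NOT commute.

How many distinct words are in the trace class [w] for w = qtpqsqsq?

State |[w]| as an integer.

6

piece 0:q — minimal
piece 1:t — minimal
piece 2:p rests on {1:t}
piece 3:q rests on {0:q}
piece 4:s rests on {2:p, 3:q}
piece 5:q rests on {4:s}
piece 6:s rests on {5:q}
piece 7:q rests on {6:s}
minimal pieces: {0:q, 1:t}
ways to finish when only these pieces remain (= sum over removing one remaining piece with nothing left below it):
  1 left: {7}→1
  2 left: {6,7}→1
  3 left: {5,6,7}→1
  4 left: {4,5,6,7}→1
  5 left: {2,4,5,6,7}→1  {3,4,5,6,7}→1
  6 left: {0,3,4,5,6,7}→1  {1,2,4,5,6,7}→1  {2,3,4,5,6,7}→2
  placing 0:q first → 3 extensions
  placing 1:t first → 3 extensions
total linear extensions = 6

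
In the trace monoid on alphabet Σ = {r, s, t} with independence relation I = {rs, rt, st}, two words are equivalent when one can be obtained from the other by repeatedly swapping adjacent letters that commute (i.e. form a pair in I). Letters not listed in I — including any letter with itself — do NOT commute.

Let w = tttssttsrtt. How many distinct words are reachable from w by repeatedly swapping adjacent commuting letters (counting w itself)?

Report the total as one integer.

#0=t has no predecessor
#1=t depends on [0:t]
#2=t depends on [1:t]
#3=s has no predecessor
#4=s depends on [3:s]
#5=t depends on [2:t]
#6=t depends on [5:t]
#7=s depends on [4:s]
#8=r has no predecessor
#9=t depends on [6:t]
#10=t depends on [9:t]
sources: [0:t, 3:s, 8:r]
N(rest) = Σ N(rest − s) over sources s of rest; N(one piece) = 1:
  size 1 → [7]=1  [8]=1  [10]=1
  size 2 → [4,7]=1  [7,8]=2  [7,10]=2  [8,10]=2  [9,10]=1
  size 3 → [3,4,7]=1  [4,7,8]=3  [4,7,10]=3  [6,9,10]=1  [7,8,10]=6  [7,9,10]=3  [8,9,10]=3
  size 4 → [3,4,7,8]=4  [3,4,7,10]=4  [4,7,8,10]=12  [4,7,9,10]=6  [5,6,9,10]=1  [6,7,9,10]=4  [6,8,9,10]=4  [7,8,9,10]=12
  size 5 → [2,5,6,9,10]=1  [3,4,7,8,10]=20  [3,4,7,9,10]=10  [4,6,7,9,10]=10  [4,7,8,9,10]=30  [5,6,7,9,10]=5  [5,6,8,9,10]=5  [6,7,8,9,10]=20
  size 6 → [1,2,5,6,9,10]=1  [2,5,6,7,9,10]=6  [2,5,6,8,9,10]=6  [3,4,6,7,9,10]=20  [3,4,7,8,9,10]=60  [4,5,6,7,9,10]=15  [4,6,7,8,9,10]=60  [5,6,7,8,9,10]=30
  size 7 → [0,1,2,5,6,9,10]=1  [1,2,5,6,7,9,10]=7  [1,2,5,6,8,9,10]=7  [2,4,5,6,7,9,10]=21  [2,5,6,7,8,9,10]=42  [3,4,5,6,7,9,10]=35  [3,4,6,7,8,9,10]=140  [4,5,6,7,8,9,10]=105
  size 8 → [0,1,2,5,6,7,9,10]=8  [0,1,2,5,6,8,9,10]=8  [1,2,4,5,6,7,9,10]=28  [1,2,5,6,7,8,9,10]=56  [2,3,4,5,6,7,9,10]=56  [2,4,5,6,7,8,9,10]=168  [3,4,5,6,7,8,9,10]=280
  size 9 → [0,1,2,4,5,6,7,9,10]=36  [0,1,2,5,6,7,8,9,10]=72  [1,2,3,4,5,6,7,9,10]=84  [1,2,4,5,6,7,8,9,10]=252  [2,3,4,5,6,7,8,9,10]=504
  first=0(t) contributes 840
  first=3(s) contributes 360
  first=8(r) contributes 120
|[w]| = 1320

1320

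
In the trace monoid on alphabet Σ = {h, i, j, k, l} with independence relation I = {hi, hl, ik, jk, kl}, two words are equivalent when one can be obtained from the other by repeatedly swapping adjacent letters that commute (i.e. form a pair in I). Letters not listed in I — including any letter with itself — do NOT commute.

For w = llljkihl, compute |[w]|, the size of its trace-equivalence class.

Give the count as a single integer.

18

0(l) covers ∅
1(l) covers 0:l
2(l) covers 1:l
3(j) covers 2:l
4(k) covers ∅
5(i) covers 3:j
6(h) covers 3:j, 4:k
7(l) covers 5:i
floor of heap: 0:l, 4:k
completions by unplaced set U, small U first (add the entries for U minus each lowest piece of U):
  |U|=1: {6}:1  {7}:1
  |U|=2: {4,6}:1  {5,7}:1  {6,7}:2
  |U|=3: {4,6,7}:3  {5,6,7}:3
  |U|=4: {3,5,6,7}:3  {4,5,6,7}:6
  |U|=5: {2,3,5,6,7}:3  {3,4,5,6,7}:9
  |U|=6: {1,2,3,5,6,7}:3  {2,3,4,5,6,7}:12
  start at 0(l): 15
  start at 4(k): 3
sum over floor = 18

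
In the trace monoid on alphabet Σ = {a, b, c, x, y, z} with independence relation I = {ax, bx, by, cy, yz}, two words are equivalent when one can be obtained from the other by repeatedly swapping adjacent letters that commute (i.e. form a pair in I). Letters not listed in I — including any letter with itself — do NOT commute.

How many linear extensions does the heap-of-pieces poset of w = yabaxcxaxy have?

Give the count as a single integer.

12

drop 0:y onto floor
drop 1:a onto {0:y}
drop 2:b onto {1:a}
drop 3:a onto {2:b}
drop 4:x onto {0:y}
drop 5:c onto {3:a, 4:x}
drop 6:x onto {5:c}
drop 7:a onto {5:c}
drop 8:x onto {6:x}
drop 9:y onto {7:a, 8:x}
ground layer = {0:y}
drop-orders for the pieces not yet dropped (sum over which currently-grounded one goes next):
  1 to go: {9} 1
  2 to go: {7,9} 1  {8,9} 1
  3 to go: {6,8,9} 1  {7,8,9} 2
  4 to go: {6,7,8,9} 3
  5 to go: {5,6,7,8,9} 3
  6 to go: {3,5,6,7,8,9} 3  {4,5,6,7,8,9} 3
  7 to go: {2,3,5,6,7,8,9} 3  {3,4,5,6,7,8,9} 6
  8 to go: {1,2,3,5,6,7,8,9} 3  {2,3,4,5,6,7,8,9} 9
  if 0:y drops first: 12 orders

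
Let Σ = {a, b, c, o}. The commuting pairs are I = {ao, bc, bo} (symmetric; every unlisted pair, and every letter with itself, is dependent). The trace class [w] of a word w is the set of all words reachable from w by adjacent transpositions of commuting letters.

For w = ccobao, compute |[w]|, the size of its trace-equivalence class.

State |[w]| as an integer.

12

drop 0:c onto floor
drop 1:c onto {0:c}
drop 2:o onto {1:c}
drop 3:b onto floor
drop 4:a onto {1:c, 3:b}
drop 5:o onto {2:o}
ground layer = {0:c, 3:b}
drop-orders for the pieces not yet dropped (sum over which currently-grounded one goes next):
  1 to go: {4} 1  {5} 1
  2 to go: {2,5} 1  {3,4} 1  {4,5} 2
  3 to go: {2,4,5} 3  {3,4,5} 3
  4 to go: {1,2,4,5} 3  {2,3,4,5} 6
  if 0:c drops first: 9 orders
  if 3:b drops first: 3 orders
heap linearizations: 12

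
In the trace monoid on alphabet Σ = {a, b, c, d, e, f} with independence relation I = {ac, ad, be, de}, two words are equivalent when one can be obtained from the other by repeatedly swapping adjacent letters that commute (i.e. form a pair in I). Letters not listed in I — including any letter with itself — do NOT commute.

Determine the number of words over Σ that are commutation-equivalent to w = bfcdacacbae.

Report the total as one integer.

0(b) covers ∅
1(f) covers 0:b
2(c) covers 1:f
3(d) covers 2:c
4(a) covers 1:f
5(c) covers 3:d
6(a) covers 4:a
7(c) covers 5:c
8(b) covers 6:a, 7:c
9(a) covers 8:b
10(e) covers 9:a
floor of heap: 0:b
completions by unplaced set U, small U first (add the entries for U minus each lowest piece of U):
  |U|=1: {10}:1
  |U|=2: {9,10}:1
  |U|=3: {8,9,10}:1
  |U|=4: {6,8,9,10}:1  {7,8,9,10}:1
  |U|=5: {4,6,8,9,10}:1  {5,7,8,9,10}:1  {6,7,8,9,10}:2
  |U|=6: {3,5,7,8,9,10}:1  {4,6,7,8,9,10}:3  {5,6,7,8,9,10}:3
  |U|=7: {2,3,5,7,8,9,10}:1  {3,5,6,7,8,9,10}:4  {4,5,6,7,8,9,10}:6
  |U|=8: {2,3,5,6,7,8,9,10}:5  {3,4,5,6,7,8,9,10}:10
  |U|=9: {2,3,4,5,6,7,8,9,10}:15
  start at 0(b): 15

15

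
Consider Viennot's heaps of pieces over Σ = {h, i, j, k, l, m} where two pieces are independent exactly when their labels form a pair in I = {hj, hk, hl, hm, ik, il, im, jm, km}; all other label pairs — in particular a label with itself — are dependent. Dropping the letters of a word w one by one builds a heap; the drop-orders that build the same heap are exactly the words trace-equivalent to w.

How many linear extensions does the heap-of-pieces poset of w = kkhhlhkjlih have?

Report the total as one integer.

196

#0=k has no predecessor
#1=k depends on [0:k]
#2=h has no predecessor
#3=h depends on [2:h]
#4=l depends on [1:k]
#5=h depends on [3:h]
#6=k depends on [4:l]
#7=j depends on [6:k]
#8=l depends on [7:j]
#9=i depends on [5:h, 7:j]
#10=h depends on [9:i]
sources: [0:k, 2:h]
N(rest) = Σ N(rest − s) over sources s of rest; N(one piece) = 1:
  size 1 → [8]=1  [10]=1
  size 2 → [8,10]=2  [9,10]=1
  size 3 → [5,9,10]=1  [8,9,10]=3
  size 4 → [3,5,9,10]=1  [5,8,9,10]=4  [7,8,9,10]=3
  size 5 → [2,3,5,9,10]=1  [3,5,8,9,10]=5  [5,7,8,9,10]=7  [6,7,8,9,10]=3
  size 6 → [2,3,5,8,9,10]=6  [3,5,7,8,9,10]=12  [4,6,7,8,9,10]=3  [5,6,7,8,9,10]=10
  size 7 → [1,4,6,7,8,9,10]=3  [2,3,5,7,8,9,10]=18  [3,5,6,7,8,9,10]=22  [4,5,6,7,8,9,10]=13
  size 8 → [0,1,4,6,7,8,9,10]=3  [1,4,5,6,7,8,9,10]=16  [2,3,5,6,7,8,9,10]=40  [3,4,5,6,7,8,9,10]=35
  size 9 → [0,1,4,5,6,7,8,9,10]=19  [1,3,4,5,6,7,8,9,10]=51  [2,3,4,5,6,7,8,9,10]=75
  first=0(k) contributes 126
  first=2(h) contributes 70
|[w]| = 196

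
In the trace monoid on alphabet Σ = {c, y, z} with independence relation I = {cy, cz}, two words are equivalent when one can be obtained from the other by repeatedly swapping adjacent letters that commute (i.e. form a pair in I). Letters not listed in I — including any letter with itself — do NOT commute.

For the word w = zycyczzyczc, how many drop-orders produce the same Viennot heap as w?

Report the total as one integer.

330

drop 0:z onto floor
drop 1:y onto {0:z}
drop 2:c onto floor
drop 3:y onto {1:y}
drop 4:c onto {2:c}
drop 5:z onto {3:y}
drop 6:z onto {5:z}
drop 7:y onto {6:z}
drop 8:c onto {4:c}
drop 9:z onto {7:y}
drop 10:c onto {8:c}
ground layer = {0:z, 2:c}
drop-orders for the pieces not yet dropped (sum over which currently-grounded one goes next):
  1 to go: {9} 1  {10} 1
  2 to go: {7,9} 1  {8,10} 1  {9,10} 2
  3 to go: {4,8,10} 1  {6,7,9} 1  {7,9,10} 3  {8,9,10} 3
  4 to go: {2,4,8,10} 1  {4,8,9,10} 4  {5,6,7,9} 1  {6,7,9,10} 4  {7,8,9,10} 6
  5 to go: {2,4,8,9,10} 5  {3,5,6,7,9} 1  {4,7,8,9,10} 10  {5,6,7,9,10} 5  {6,7,8,9,10} 10
  6 to go: {1,3,5,6,7,9} 1  {2,4,7,8,9,10} 15  {3,5,6,7,9,10} 6  {4,6,7,8,9,10} 20  {5,6,7,8,9,10} 15
  7 to go: {0,1,3,5,6,7,9} 1  {1,3,5,6,7,9,10} 7  {2,4,6,7,8,9,10} 35  {3,5,6,7,8,9,10} 21  {4,5,6,7,8,9,10} 35
  8 to go: {0,1,3,5,6,7,9,10} 8  {1,3,5,6,7,8,9,10} 28  {2,4,5,6,7,8,9,10} 70  {3,4,5,6,7,8,9,10} 56
  9 to go: {0,1,3,5,6,7,8,9,10} 36  {1,3,4,5,6,7,8,9,10} 84  {2,3,4,5,6,7,8,9,10} 126
  if 0:z drops first: 210 orders
  if 2:c drops first: 120 orders
heap linearizations: 330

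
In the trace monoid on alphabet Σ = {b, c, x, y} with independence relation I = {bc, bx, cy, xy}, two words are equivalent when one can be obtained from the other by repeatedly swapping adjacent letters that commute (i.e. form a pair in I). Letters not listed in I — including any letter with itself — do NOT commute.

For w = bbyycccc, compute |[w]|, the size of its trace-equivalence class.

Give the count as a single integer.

70

piece 0:b — minimal
piece 1:b rests on {0:b}
piece 2:y rests on {1:b}
piece 3:y rests on {2:y}
piece 4:c — minimal
piece 5:c rests on {4:c}
piece 6:c rests on {5:c}
piece 7:c rests on {6:c}
minimal pieces: {0:b, 4:c}
ways to finish when only these pieces remain (= sum over removing one remaining piece with nothing left below it):
  1 left: {3}→1  {7}→1
  2 left: {2,3}→1  {3,7}→2  {6,7}→1
  3 left: {1,2,3}→1  {2,3,7}→3  {3,6,7}→3  {5,6,7}→1
  4 left: {0,1,2,3}→1  {1,2,3,7}→4  {2,3,6,7}→6  {3,5,6,7}→4  {4,5,6,7}→1
  5 left: {0,1,2,3,7}→5  {1,2,3,6,7}→10  {2,3,5,6,7}→10  {3,4,5,6,7}→5
  6 left: {0,1,2,3,6,7}→15  {1,2,3,5,6,7}→20  {2,3,4,5,6,7}→15
  placing 0:b first → 35 extensions
  placing 4:c first → 35 extensions
total linear extensions = 70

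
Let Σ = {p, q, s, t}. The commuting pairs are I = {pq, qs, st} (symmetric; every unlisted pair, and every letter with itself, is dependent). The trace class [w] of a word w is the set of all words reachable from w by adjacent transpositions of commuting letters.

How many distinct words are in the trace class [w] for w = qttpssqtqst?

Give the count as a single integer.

piece 0:q — minimal
piece 1:t rests on {0:q}
piece 2:t rests on {1:t}
piece 3:p rests on {2:t}
piece 4:s rests on {3:p}
piece 5:s rests on {4:s}
piece 6:q rests on {2:t}
piece 7:t rests on {3:p, 6:q}
piece 8:q rests on {7:t}
piece 9:s rests on {5:s}
piece 10:t rests on {8:q}
minimal pieces: {0:q}
ways to finish when only these pieces remain (= sum over removing one remaining piece with nothing left below it):
  1 left: {9}→1  {10}→1
  2 left: {5,9}→1  {8,10}→1  {9,10}→2
  3 left: {4,5,9}→1  {5,9,10}→3  {7,8,10}→1  {8,9,10}→3
  4 left: {4,5,9,10}→4  {5,8,9,10}→6  {6,7,8,10}→1  {7,8,9,10}→4
  5 left: {4,5,8,9,10}→10  {5,7,8,9,10}→10  {6,7,8,9,10}→5
  6 left: {4,5,7,8,9,10}→20  {5,6,7,8,9,10}→15
  7 left: {3,4,5,7,8,9,10}→20  {4,5,6,7,8,9,10}→35
  8 left: {3,4,5,6,7,8,9,10}→55
  9 left: {2,3,4,5,6,7,8,9,10}→55
  placing 0:q first → 55 extensions

55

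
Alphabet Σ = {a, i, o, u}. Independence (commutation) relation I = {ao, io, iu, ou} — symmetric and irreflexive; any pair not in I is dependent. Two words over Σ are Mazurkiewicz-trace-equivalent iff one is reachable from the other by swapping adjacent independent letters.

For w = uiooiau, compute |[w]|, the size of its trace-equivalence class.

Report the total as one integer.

63

#0=u has no predecessor
#1=i has no predecessor
#2=o has no predecessor
#3=o depends on [2:o]
#4=i depends on [1:i]
#5=a depends on [0:u, 4:i]
#6=u depends on [5:a]
sources: [0:u, 1:i, 2:o]
N(rest) = Σ N(rest − s) over sources s of rest; N(one piece) = 1:
  size 1 → [3]=1  [6]=1
  size 2 → [2,3]=1  [3,6]=2  [5,6]=1
  size 3 → [0,5,6]=1  [2,3,6]=3  [3,5,6]=3  [4,5,6]=1
  size 4 → [0,3,5,6]=4  [0,4,5,6]=2  [1,4,5,6]=1  [2,3,5,6]=6  [3,4,5,6]=4
  size 5 → [0,1,4,5,6]=3  [0,2,3,5,6]=10  [0,3,4,5,6]=10  [1,3,4,5,6]=5  [2,3,4,5,6]=10
  first=0(u) contributes 15
  first=1(i) contributes 30
  first=2(o) contributes 18
|[w]| = 63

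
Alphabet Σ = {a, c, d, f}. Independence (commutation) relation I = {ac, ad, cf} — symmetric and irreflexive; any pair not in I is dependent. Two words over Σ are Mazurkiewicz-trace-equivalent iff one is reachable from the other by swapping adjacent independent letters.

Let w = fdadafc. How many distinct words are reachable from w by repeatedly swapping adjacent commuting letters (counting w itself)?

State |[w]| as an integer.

16

0(f) covers ∅
1(d) covers 0:f
2(a) covers 0:f
3(d) covers 1:d
4(a) covers 2:a
5(f) covers 3:d, 4:a
6(c) covers 3:d
floor of heap: 0:f
completions by unplaced set U, small U first (add the entries for U minus each lowest piece of U):
  |U|=1: {5}:1  {6}:1
  |U|=2: {4,5}:1  {5,6}:2
  |U|=3: {2,4,5}:1  {3,5,6}:2  {4,5,6}:3
  |U|=4: {1,3,5,6}:2  {2,4,5,6}:4  {3,4,5,6}:5
  |U|=5: {1,3,4,5,6}:7  {2,3,4,5,6}:9
  start at 0(f): 16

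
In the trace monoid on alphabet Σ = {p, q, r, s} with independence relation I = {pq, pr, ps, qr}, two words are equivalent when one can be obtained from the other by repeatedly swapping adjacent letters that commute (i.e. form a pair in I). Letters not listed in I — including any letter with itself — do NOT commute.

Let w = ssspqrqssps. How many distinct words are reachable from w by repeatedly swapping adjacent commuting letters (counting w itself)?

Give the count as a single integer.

165

0(s) covers ∅
1(s) covers 0:s
2(s) covers 1:s
3(p) covers ∅
4(q) covers 2:s
5(r) covers 2:s
6(q) covers 4:q
7(s) covers 5:r, 6:q
8(s) covers 7:s
9(p) covers 3:p
10(s) covers 8:s
floor of heap: 0:s, 3:p
completions by unplaced set U, small U first (add the entries for U minus each lowest piece of U):
  |U|=1: {9}:1  {10}:1
  |U|=2: {3,9}:1  {8,10}:1  {9,10}:2
  |U|=3: {3,9,10}:3  {7,8,10}:1  {8,9,10}:3
  |U|=4: {3,8,9,10}:6  {5,7,8,10}:1  {6,7,8,10}:1  {7,8,9,10}:4
  |U|=5: {3,7,8,9,10}:10  {4,6,7,8,10}:1  {5,6,7,8,10}:2  {5,7,8,9,10}:5  {6,7,8,9,10}:5
  |U|=6: {3,5,7,8,9,10}:15  {3,6,7,8,9,10}:15  {4,5,6,7,8,10}:3  {4,6,7,8,9,10}:6  {5,6,7,8,9,10}:12
  |U|=7: {2,4,5,6,7,8,10}:3  {3,4,6,7,8,9,10}:21  {3,5,6,7,8,9,10}:42  {4,5,6,7,8,9,10}:21
  |U|=8: {1,2,4,5,6,7,8,10}:3  {2,4,5,6,7,8,9,10}:24  {3,4,5,6,7,8,9,10}:84
  |U|=9: {0,1,2,4,5,6,7,8,10}:3  {1,2,4,5,6,7,8,9,10}:27  {2,3,4,5,6,7,8,9,10}:108
  start at 0(s): 135
  start at 3(p): 30
sum over floor = 165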